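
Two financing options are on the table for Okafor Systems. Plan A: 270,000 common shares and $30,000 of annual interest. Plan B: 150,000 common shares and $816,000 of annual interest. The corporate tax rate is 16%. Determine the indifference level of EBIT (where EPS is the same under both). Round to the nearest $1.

$1,798,500

At indifference, (EBIT − 30,000)(1 − t)/270,000 = (EBIT − 816,000)(1 − t)/150,000.
Cancelling (1 − t) and cross-multiplying: 150,000·(EBIT − 30,000) = 270,000·(EBIT − 816,000).
Solving, EBIT = (816,000·270,000 − 30,000·150,000) / (270,000 − 150,000) = 215,820,000,000 / 120,000 = 1,798,500.00.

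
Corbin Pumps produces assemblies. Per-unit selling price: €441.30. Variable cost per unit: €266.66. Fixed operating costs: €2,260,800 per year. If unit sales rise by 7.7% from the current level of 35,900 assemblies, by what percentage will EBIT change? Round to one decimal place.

+12.0%

Contribution at this volume is 35,900 × €174.64 = €6,269,576.00.
Operating income = contribution − fixed costs = €6,269,576.00 − €2,260,800 = €4,008,776.00.
So DOL = total CM / EBIT = €6,269,576.00 / €4,008,776.00 = 1.5640.
Operating income changes by 1.5640 × +7.7% = +12.0%.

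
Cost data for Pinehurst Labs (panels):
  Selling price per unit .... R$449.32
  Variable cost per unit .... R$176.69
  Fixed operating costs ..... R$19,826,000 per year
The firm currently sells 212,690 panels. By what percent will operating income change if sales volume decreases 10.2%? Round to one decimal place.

Total contribution margin = 212,690 × R$272.63 = R$57,985,674.70.
Operating income = contribution − fixed costs = R$57,985,674.70 − R$19,826,000 = R$38,159,674.70.
So DOL = total CM / EBIT = R$57,985,674.70 / R$38,159,674.70 = 1.5196.
%ΔEBIT = DOL × %ΔSales = 1.5196 × -10.2% = -15.5%.

-15.5%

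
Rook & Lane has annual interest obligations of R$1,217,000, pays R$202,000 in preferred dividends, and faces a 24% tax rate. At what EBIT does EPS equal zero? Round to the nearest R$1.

Preferred dividends are paid after tax, so their pre-tax equivalent is R$202,000 ÷ (1 − 0.24) = R$265,789.47.
Financial break-even EBIT = interest + D_p ÷ (1 − t) = R$1,217,000 + R$265,789.47 = R$1,482,789.47.

R$1,482,789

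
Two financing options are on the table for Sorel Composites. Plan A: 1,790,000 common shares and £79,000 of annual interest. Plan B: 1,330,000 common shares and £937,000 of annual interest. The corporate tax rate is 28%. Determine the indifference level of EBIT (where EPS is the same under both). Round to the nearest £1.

£3,417,739

At indifference, (EBIT − 79,000)(1 − t)/1,790,000 = (EBIT − 937,000)(1 − t)/1,330,000.
Cancelling (1 − t) and cross-multiplying: 1,330,000·(EBIT − 79,000) = 1,790,000·(EBIT − 937,000).
Solving, EBIT = (937,000·1,790,000 − 79,000·1,330,000) / (1,790,000 − 1,330,000) = 1,572,160,000,000 / 460,000 = 3,417,739.13.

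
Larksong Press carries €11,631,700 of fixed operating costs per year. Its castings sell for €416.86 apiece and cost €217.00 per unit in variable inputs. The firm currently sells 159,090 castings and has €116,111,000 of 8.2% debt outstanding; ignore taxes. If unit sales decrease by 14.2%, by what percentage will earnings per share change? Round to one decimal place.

Contribution at this volume is 159,090 × €199.86 = €31,795,727.40.
EBIT = €31,795,727.40 − €11,631,700 = €20,164,027.40.
After interest of €9,521,102.00, pre-tax earnings = €10,642,925.40.
Degree of combined leverage = contribution ÷ (EBIT − I) = €31,795,727.40 ÷ €10,642,925.40 = 2.9875.
EPS therefore changes by 2.9875 × (-14.2%) = -42.4%.

-42.4%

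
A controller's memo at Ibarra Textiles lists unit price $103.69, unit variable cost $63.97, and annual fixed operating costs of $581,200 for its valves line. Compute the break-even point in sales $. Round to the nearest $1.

CM per unit = $103.69 − $63.97 = $39.72; CM ratio = $39.72 / $103.69 = 0.3831.
Break-even revenue = fixed costs × price ÷ CM = $581,200 × $103.69 ÷ $39.72 = $1,517,236.

$1,517,236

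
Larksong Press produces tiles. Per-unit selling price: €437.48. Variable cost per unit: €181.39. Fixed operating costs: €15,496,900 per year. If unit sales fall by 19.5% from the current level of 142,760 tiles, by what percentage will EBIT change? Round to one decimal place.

-33.8%

At 142,760 units, contribution = 142,760 × €256.09 = €36,559,408.40.
Operating income = contribution − fixed costs = €36,559,408.40 − €15,496,900 = €21,062,508.40.
So DOL = total CM / EBIT = €36,559,408.40 / €21,062,508.40 = 1.7358.
%ΔEBIT = DOL × %ΔSales = 1.7358 × -19.5% = -33.8%.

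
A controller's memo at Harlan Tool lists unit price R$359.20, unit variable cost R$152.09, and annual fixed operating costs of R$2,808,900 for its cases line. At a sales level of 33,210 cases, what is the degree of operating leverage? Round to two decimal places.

At 33,210 units, contribution = 33,210 × R$207.11 = R$6,878,123.10.
Operating income = contribution − fixed costs = R$6,878,123.10 − R$2,808,900 = R$4,069,223.10.
DOL = contribution ÷ EBIT = R$6,878,123.10 ÷ R$4,069,223.10 = 1.6903.

1.69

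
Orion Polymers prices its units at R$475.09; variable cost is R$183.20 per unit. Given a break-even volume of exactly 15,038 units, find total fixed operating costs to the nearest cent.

R$4,389,441.82

Contribution margin per unit = R$475.09 − R$183.20 = R$291.89.
Since BE = FC / CM, FC = 15,038 × R$291.89 = R$4,389,441.82.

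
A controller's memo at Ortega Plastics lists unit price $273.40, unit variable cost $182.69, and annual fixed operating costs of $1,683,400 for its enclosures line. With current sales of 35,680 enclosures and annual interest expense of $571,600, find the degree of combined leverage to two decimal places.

3.30

Total contribution margin = 35,680 × $90.71 = $3,236,532.80.
Operating income = contribution − fixed costs = $3,236,532.80 − $1,683,400 = $1,553,132.80. Interest = $571,600.00.
DOL = $3,236,532.80 ÷ $1,553,132.80 = 2.0839; DFL = $1,553,132.80 ÷ $981,532.80 = 1.5824.
Combined leverage = 2.0839 × 1.5824 = 3.2976.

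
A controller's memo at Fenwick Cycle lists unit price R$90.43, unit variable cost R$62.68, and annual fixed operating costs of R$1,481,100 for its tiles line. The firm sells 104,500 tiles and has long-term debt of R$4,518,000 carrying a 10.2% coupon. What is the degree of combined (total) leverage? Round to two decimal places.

At 104,500 units, contribution = 104,500 × R$27.75 = R$2,899,875.00.
EBIT = R$2,899,875.00 − R$1,481,100 = R$1,418,775.00. Interest = R$460,836.00, so EBIT − I = R$957,939.00.
Degree of total leverage = total CM / (EBIT − interest) = R$2,899,875.00 / R$957,939.00 = 3.0272.

3.03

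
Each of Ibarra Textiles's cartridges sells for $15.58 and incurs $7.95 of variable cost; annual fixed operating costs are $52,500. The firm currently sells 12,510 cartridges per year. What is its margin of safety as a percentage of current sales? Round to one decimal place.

45.0%

Unit CM = price − variable cost = $15.58 − $7.95 = $7.63. Break-even units = $52,500 ÷ $7.63 = 6,880.73; break-even revenue = 6,880.73 × $15.58 = $107,201.83.
Current sales = 12,510 × $15.58 = $194,905.80.
Margin of safety = ($194,905.80 − $107,201.83) ÷ $194,905.80 = 45.0%.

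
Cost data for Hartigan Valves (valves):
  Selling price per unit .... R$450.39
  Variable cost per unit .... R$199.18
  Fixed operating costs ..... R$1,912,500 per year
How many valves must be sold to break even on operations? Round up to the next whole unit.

7,614 valves

Each unit contributes R$450.39 − R$199.18 = R$251.21.
Units to break even: R$1,912,500 ÷ R$251.21 = 7,613.15, rounded up to 7,614.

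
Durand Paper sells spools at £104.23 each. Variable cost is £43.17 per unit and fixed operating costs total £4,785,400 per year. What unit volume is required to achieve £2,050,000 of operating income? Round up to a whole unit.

Each unit contributes £104.23 − £43.17 = £61.06.
Units = (FC + target) / CM = (£4,785,400 + £2,050,000) / £61.06 = 111,945.63, so 111,946 spools.

111,946 spools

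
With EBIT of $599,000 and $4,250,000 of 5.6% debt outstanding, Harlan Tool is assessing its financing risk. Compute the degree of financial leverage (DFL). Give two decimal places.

1.66

Interest = $238,000.00.
Degree of financial leverage = EBIT / (EBIT − interest) = $599,000 / $361,000.00 = 1.6593.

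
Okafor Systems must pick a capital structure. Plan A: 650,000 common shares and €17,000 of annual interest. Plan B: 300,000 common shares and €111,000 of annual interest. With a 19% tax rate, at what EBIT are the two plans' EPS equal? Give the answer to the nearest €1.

€191,571

Set EPS_A = EPS_B: (EBIT − €17,000)(1 − 0.19) ÷ 650,000 = (EBIT − €111,000)(1 − 0.19) ÷ 300,000.
Cancelling (1 − t) and cross-multiplying: 300,000·(EBIT − 17,000) = 650,000·(EBIT − 111,000).
Solving, EBIT = (111,000·650,000 − 17,000·300,000) / (650,000 − 300,000) = 67,050,000,000 / 350,000 = 191,571.43.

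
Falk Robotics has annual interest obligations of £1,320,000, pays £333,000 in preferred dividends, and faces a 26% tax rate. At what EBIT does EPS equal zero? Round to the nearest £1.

Grossing the preferred dividend up to pre-tax terms: £333,000 / (1 − 0.26) = £450,000.00.
EPS = 0 when EBIT covers interest plus the pre-tax preferred burden: £1,320,000 + £450,000.00 = £1,770,000.00.

£1,770,000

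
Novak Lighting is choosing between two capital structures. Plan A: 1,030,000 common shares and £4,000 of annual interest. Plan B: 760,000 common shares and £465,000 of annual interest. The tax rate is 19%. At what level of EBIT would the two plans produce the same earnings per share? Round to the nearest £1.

£1,762,630

Set EPS_A = EPS_B: (EBIT − £4,000)(1 − 0.19) ÷ 1,030,000 = (EBIT − £465,000)(1 − 0.19) ÷ 760,000.
Cancelling (1 − t) and cross-multiplying: 760,000·(EBIT − 4,000) = 1,030,000·(EBIT − 465,000).
EBIT × (1,030,000 − 760,000) = 465,000 × 1,030,000 − 4,000 × 760,000 = 475,910,000,000, so EBIT = 475,910,000,000 ÷ 270,000 = 1,762,629.63.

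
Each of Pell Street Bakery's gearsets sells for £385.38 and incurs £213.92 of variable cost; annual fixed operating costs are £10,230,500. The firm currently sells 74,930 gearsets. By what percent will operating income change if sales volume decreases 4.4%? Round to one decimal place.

-21.6%

Contribution at this volume is 74,930 × £171.46 = £12,847,497.80.
Subtracting fixed costs: EBIT = £12,847,497.80 − £10,230,500 = £2,616,997.80.
DOL = contribution ÷ EBIT = £12,847,497.80 ÷ £2,616,997.80 = 4.9093.
%ΔEBIT = DOL × %ΔSales = 4.9093 × -4.4% = -21.6%.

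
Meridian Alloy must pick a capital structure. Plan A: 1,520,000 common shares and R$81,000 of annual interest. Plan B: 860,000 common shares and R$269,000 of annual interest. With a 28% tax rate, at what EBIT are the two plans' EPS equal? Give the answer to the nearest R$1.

R$513,970

At indifference, (EBIT − 81,000)(1 − t)/1,520,000 = (EBIT − 269,000)(1 − t)/860,000.
Cancelling (1 − t) and cross-multiplying: 860,000·(EBIT − 81,000) = 1,520,000·(EBIT − 269,000).
Solving, EBIT = (269,000·1,520,000 − 81,000·860,000) / (1,520,000 − 860,000) = 339,220,000,000 / 660,000 = 513,969.70.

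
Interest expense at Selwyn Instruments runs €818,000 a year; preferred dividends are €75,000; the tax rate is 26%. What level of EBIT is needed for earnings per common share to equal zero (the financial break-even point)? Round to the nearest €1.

€919,351

Grossing the preferred dividend up to pre-tax terms: €75,000 / (1 − 0.26) = €101,351.35.
Financial break-even EBIT = interest + D_p ÷ (1 − t) = €818,000 + €101,351.35 = €919,351.35.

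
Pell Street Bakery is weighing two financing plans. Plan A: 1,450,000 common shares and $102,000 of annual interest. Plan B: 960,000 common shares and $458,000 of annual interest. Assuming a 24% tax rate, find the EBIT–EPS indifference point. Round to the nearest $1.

$1,155,469

At indifference, (EBIT − 102,000)(1 − t)/1,450,000 = (EBIT − 458,000)(1 − t)/960,000.
Cancelling (1 − t) and cross-multiplying: 960,000·(EBIT − 102,000) = 1,450,000·(EBIT − 458,000).
EBIT × (1,450,000 − 960,000) = 458,000 × 1,450,000 − 102,000 × 960,000 = 566,180,000,000, so EBIT = 566,180,000,000 ÷ 490,000 = 1,155,469.39.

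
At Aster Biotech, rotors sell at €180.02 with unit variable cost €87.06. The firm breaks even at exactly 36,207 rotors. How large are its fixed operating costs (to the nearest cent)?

Unit CM = price − variable cost = €180.02 − €87.06 = €92.96.
Fixed costs = break-even units × CM = 36,207 × €92.96 = €3,365,802.72.

€3,365,802.72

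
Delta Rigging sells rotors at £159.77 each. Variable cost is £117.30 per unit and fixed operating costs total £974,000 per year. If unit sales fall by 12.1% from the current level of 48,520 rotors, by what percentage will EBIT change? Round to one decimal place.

At 48,520 units, contribution = 48,520 × £42.47 = £2,060,644.40.
Operating income = contribution − fixed costs = £2,060,644.40 − £974,000 = £1,086,644.40.
So DOL = total CM / EBIT = £2,060,644.40 / £1,086,644.40 = 1.8963.
Operating income changes by 1.8963 × -12.1% = -22.9%.

-22.9%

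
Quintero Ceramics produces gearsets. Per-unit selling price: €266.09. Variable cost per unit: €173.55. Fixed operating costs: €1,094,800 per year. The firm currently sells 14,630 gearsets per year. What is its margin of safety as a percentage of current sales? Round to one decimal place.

Each unit contributes €266.09 − €173.55 = €92.54. Break-even units = €1,094,800 ÷ €92.54 = 11,830.56; break-even revenue = 11,830.56 × €266.09 = €3,147,993.65.
Actual sales revenue = 14,630 × €266.09 = €3,892,896.70.
Margin of safety = (€3,892,896.70 − €3,147,993.65) ÷ €3,892,896.70 = 19.1%.

19.1%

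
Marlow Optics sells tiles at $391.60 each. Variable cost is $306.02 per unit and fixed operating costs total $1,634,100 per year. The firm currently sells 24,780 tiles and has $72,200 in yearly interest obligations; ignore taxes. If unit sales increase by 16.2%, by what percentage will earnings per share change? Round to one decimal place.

+82.9%

Total contribution margin = 24,780 × $85.58 = $2,120,672.40.
EBIT = $2,120,672.40 − $1,634,100 = $486,572.40.
Interest = $72,200.00, so EBIT − I = $414,372.40.
DCL = total CM / (EBIT − I) = $2,120,672.40 / $414,372.40 = 5.1178.
EPS therefore changes by 5.1178 × (+16.2%) = +82.9%.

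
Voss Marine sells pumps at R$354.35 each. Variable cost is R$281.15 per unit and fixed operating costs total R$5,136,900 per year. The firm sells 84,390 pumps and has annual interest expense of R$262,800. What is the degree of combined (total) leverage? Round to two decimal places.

Total contribution margin = 84,390 × R$73.20 = R$6,177,348.00.
Operating income = contribution − fixed costs = R$6,177,348.00 − R$5,136,900 = R$1,040,448.00. Interest = R$262,800.00.
DOL = R$6,177,348.00 ÷ R$1,040,448.00 = 5.9372; DFL = R$1,040,448.00 ÷ R$777,648.00 = 1.3379.
Combined leverage = 5.9372 × 1.3379 = 7.9434.

7.94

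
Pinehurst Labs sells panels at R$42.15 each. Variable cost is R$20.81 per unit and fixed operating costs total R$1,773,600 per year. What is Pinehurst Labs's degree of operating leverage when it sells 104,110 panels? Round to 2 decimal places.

At 104,110 units, contribution = 104,110 × R$21.34 = R$2,221,707.40.
Subtracting fixed costs: EBIT = R$2,221,707.40 − R$1,773,600 = R$448,107.40.
Degree of operating leverage = R$2,221,707.40 / R$448,107.40 = 4.9580.

4.96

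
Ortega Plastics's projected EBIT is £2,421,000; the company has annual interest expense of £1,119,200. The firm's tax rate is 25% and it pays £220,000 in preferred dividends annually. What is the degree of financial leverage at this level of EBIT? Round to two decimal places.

Interest = £1,119,200.00.
Preferred dividends grossed up pre-tax: £220,000 / (1 − 0.25) = £293,333.33.
DFL = EBIT ÷ [EBIT − I − D_p/(1−t)] = £2,421,000 ÷ [£2,421,000 − £1,119,200.00 − £293,333.33] = £2,421,000 ÷ £1,008,466.67 = 2.4007.

2.40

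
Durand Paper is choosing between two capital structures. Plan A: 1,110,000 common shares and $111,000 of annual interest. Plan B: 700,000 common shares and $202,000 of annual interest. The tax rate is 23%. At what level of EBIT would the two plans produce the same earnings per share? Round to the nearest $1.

$357,366

Set EPS_A = EPS_B: (EBIT − $111,000)(1 − 0.23) ÷ 1,110,000 = (EBIT − $202,000)(1 − 0.23) ÷ 700,000.
Cancelling (1 − t) and cross-multiplying: 700,000·(EBIT − 111,000) = 1,110,000·(EBIT − 202,000).
EBIT × (1,110,000 − 700,000) = 202,000 × 1,110,000 − 111,000 × 700,000 = 146,520,000,000, so EBIT = 146,520,000,000 ÷ 410,000 = 357,365.85.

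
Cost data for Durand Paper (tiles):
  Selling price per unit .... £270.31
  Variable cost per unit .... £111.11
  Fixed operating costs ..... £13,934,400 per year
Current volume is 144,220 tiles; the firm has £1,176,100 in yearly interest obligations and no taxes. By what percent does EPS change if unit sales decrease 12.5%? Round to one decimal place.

At 144,220 units, contribution = 144,220 × £159.20 = £22,959,824.00.
Subtracting fixed costs: EBIT = £22,959,824.00 − £13,934,400 = £9,025,424.00.
After interest of £1,176,100.00, pre-tax earnings = £7,849,324.00.
DCL = total CM / (EBIT − I) = £22,959,824.00 / £7,849,324.00 = 2.9251.
%ΔEPS = DCL × %ΔSales = 2.9251 × -12.5% = -36.6%.

-36.6%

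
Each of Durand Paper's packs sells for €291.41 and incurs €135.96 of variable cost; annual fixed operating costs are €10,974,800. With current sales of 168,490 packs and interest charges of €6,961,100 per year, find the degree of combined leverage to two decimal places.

Contribution at this volume is 168,490 × €155.45 = €26,191,770.50.
Subtracting fixed costs: EBIT = €26,191,770.50 − €10,974,800 = €15,216,970.50. Interest = €6,961,100.00.
DOL = €26,191,770.50 ÷ €15,216,970.50 = 1.7212; DFL = €15,216,970.50 ÷ €8,255,870.50 = 1.8432.
DCL = DOL × DFL = 1.7212 × 1.8432 = 3.1725.

3.17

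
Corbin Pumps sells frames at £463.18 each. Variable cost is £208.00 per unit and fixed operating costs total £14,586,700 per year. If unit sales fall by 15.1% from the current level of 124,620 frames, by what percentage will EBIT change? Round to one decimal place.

Contribution at this volume is 124,620 × £255.18 = £31,800,531.60.
EBIT = £31,800,531.60 − £14,586,700 = £17,213,831.60.
So DOL = total CM / EBIT = £31,800,531.60 / £17,213,831.60 = 1.8474.
%ΔEBIT = DOL × %ΔSales = 1.8474 × -15.1% = -27.9%.

-27.9%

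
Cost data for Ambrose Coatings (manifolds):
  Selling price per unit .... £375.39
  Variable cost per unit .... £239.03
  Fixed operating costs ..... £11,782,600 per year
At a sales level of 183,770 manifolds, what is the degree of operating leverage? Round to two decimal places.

Contribution at this volume is 183,770 × £136.36 = £25,058,877.20.
Operating income = contribution − fixed costs = £25,058,877.20 − £11,782,600 = £13,276,277.20.
So DOL = total CM / EBIT = £25,058,877.20 / £13,276,277.20 = 1.8875.

1.89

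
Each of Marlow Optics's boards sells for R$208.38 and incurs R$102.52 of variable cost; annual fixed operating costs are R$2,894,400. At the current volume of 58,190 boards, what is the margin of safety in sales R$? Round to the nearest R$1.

R$6,428,154

Contribution margin per unit = R$208.38 − R$102.52 = R$105.86. Break-even units = R$2,894,400 ÷ R$105.86 = 27,341.77; break-even revenue = 27,341.77 × R$208.38 = R$5,697,478.48.
Current sales = 58,190 × R$208.38 = R$12,125,632.20.
Margin of safety = R$12,125,632.20 − R$5,697,478.48 = R$6,428,154.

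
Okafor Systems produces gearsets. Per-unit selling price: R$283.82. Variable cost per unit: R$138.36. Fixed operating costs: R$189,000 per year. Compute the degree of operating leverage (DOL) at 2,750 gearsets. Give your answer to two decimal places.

At 2,750 units, contribution = 2,750 × R$145.46 = R$400,015.00.
EBIT = R$400,015.00 − R$189,000 = R$211,015.00.
Degree of operating leverage = R$400,015.00 / R$211,015.00 = 1.8957.

1.90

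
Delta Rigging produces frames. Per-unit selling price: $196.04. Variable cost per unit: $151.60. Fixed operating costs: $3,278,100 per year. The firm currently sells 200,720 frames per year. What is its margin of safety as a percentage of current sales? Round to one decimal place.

63.2%

Unit CM = price − variable cost = $196.04 − $151.60 = $44.44. Break-even units = $3,278,100 ÷ $44.44 = 73,764.63; break-even revenue = 73,764.63 × $196.04 = $14,460,817.37.
Actual sales revenue = 200,720 × $196.04 = $39,349,148.80.
Margin of safety = ($39,349,148.80 − $14,460,817.37) ÷ $39,349,148.80 = 63.2%.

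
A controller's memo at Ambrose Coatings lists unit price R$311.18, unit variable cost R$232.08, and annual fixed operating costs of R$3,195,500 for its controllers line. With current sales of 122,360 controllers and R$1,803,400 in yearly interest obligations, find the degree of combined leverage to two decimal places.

Total contribution margin = 122,360 × R$79.10 = R$9,678,676.00.
Operating income = contribution − fixed costs = R$9,678,676.00 − R$3,195,500 = R$6,483,176.00. Interest = R$1,803,400.00.
DOL = R$9,678,676.00 ÷ R$6,483,176.00 = 1.4929; DFL = R$6,483,176.00 ÷ R$4,679,776.00 = 1.3854.
DCL = DOL × DFL = 1.4929 × 1.3854 = 2.0683.

2.07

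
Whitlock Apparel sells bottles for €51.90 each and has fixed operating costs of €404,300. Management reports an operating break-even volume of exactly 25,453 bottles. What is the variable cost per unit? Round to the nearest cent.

€36.02

At break-even, FC = Q × (P − VC), so P − VC = €404,300 ÷ 25,453 = €15.8842.
Hence VC = price − CM = €51.90 − €15.8842 = €36.02.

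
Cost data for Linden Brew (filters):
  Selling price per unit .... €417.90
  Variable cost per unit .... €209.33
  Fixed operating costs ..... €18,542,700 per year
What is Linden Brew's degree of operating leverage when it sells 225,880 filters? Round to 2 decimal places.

1.65

Contribution at this volume is 225,880 × €208.57 = €47,111,791.60.
Subtracting fixed costs: EBIT = €47,111,791.60 − €18,542,700 = €28,569,091.60.
Degree of operating leverage = €47,111,791.60 / €28,569,091.60 = 1.6490.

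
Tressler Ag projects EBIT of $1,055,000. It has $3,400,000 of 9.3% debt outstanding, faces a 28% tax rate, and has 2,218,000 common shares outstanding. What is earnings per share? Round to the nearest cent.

$0.24

Interest = $316,200.00, so EBT = $1,055,000 − $316,200.00 = $738,800.00.
Net income = $738,800.00 × (1 − 0.28) = $531,936.00.
Per share: $531,936.00 / 2,218,000 shares = $0.24.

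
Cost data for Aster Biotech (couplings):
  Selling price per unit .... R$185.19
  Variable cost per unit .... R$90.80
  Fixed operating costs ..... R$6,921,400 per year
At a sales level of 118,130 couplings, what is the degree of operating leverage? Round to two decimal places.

At 118,130 units, contribution = 118,130 × R$94.39 = R$11,150,290.70.
Subtracting fixed costs: EBIT = R$11,150,290.70 − R$6,921,400 = R$4,228,890.70.
Degree of operating leverage = R$11,150,290.70 / R$4,228,890.70 = 2.6367.

2.64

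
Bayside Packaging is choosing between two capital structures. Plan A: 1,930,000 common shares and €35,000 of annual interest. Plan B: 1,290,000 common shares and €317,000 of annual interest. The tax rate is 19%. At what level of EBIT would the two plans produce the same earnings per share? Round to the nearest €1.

€885,406

Set EPS_A = EPS_B: (EBIT − €35,000)(1 − 0.19) ÷ 1,930,000 = (EBIT − €317,000)(1 − 0.19) ÷ 1,290,000.
Cancelling (1 − t) and cross-multiplying: 1,290,000·(EBIT − 35,000) = 1,930,000·(EBIT − 317,000).
EBIT × (1,930,000 − 1,290,000) = 317,000 × 1,930,000 − 35,000 × 1,290,000 = 566,660,000,000, so EBIT = 566,660,000,000 ÷ 640,000 = 885,406.25.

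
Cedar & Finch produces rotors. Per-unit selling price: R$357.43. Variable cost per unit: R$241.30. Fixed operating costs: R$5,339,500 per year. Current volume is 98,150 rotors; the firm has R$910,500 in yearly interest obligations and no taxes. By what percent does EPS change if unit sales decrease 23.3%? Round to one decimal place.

Total contribution margin = 98,150 × R$116.13 = R$11,398,159.50.
Subtracting fixed costs: EBIT = R$11,398,159.50 − R$5,339,500 = R$6,058,659.50.
After interest of R$910,500.00, pre-tax earnings = R$5,148,159.50.
DCL = total CM / (EBIT − I) = R$11,398,159.50 / R$5,148,159.50 = 2.2140.
%ΔEPS = DCL × %ΔSales = 2.2140 × -23.3% = -51.6%.

-51.6%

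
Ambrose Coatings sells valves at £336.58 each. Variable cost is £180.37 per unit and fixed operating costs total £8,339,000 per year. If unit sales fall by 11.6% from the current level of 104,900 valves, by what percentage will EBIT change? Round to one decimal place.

Contribution at this volume is 104,900 × £156.21 = £16,386,429.00.
EBIT = £16,386,429.00 − £8,339,000 = £8,047,429.00.
Degree of operating leverage = £16,386,429.00 / £8,047,429.00 = 2.0362.
%ΔEBIT = DOL × %ΔSales = 2.0362 × -11.6% = -23.6%.

-23.6%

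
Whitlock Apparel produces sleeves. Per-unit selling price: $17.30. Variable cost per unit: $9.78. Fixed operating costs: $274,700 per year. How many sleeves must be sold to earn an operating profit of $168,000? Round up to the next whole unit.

Contribution margin per unit = $17.30 − $9.78 = $7.52.
Units = (FC + target) / CM = ($274,700 + $168,000) / $7.52 = 58,869.68, so 58,870 sleeves.

58,870 sleeves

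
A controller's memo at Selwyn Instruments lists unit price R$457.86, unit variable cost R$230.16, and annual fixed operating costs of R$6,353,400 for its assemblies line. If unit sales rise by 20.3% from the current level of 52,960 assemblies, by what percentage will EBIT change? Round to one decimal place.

+42.9%

Total contribution margin = 52,960 × R$227.70 = R$12,058,992.00.
Operating income = contribution − fixed costs = R$12,058,992.00 − R$6,353,400 = R$5,705,592.00.
So DOL = total CM / EBIT = R$12,058,992.00 / R$5,705,592.00 = 2.1135.
Operating income changes by 2.1135 × +20.3% = +42.9%.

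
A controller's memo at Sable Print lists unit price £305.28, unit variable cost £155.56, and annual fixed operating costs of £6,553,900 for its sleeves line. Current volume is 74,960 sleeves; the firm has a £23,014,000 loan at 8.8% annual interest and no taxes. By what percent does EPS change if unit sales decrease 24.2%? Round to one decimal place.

Contribution at this volume is 74,960 × £149.72 = £11,223,011.20.
EBIT = £11,223,011.20 − £6,553,900 = £4,669,111.20.
After interest of £2,025,232.00, pre-tax earnings = £2,643,879.20.
Degree of combined leverage = contribution ÷ (EBIT − I) = £11,223,011.20 ÷ £2,643,879.20 = 4.2449.
%ΔEPS = DCL × %ΔSales = 4.2449 × -24.2% = -102.7%.

-102.7%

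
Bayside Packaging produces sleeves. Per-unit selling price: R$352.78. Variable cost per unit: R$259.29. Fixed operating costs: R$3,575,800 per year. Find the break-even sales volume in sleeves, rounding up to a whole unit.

38,248 sleeves

Each unit contributes R$352.78 − R$259.29 = R$93.49.
Units to break even: R$3,575,800 ÷ R$93.49 = 38,247.94, rounded up to 38,248.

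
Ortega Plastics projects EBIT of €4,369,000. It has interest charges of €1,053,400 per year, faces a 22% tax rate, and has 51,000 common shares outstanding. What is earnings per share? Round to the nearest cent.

Interest = €1,053,400.00, so EBT = €4,369,000 − €1,053,400.00 = €3,315,600.00.
After tax at 22%: net income = €3,315,600.00 × 0.78 = €2,586,168.00.
Per share: €2,586,168.00 / 51,000 shares = €50.71.

€50.71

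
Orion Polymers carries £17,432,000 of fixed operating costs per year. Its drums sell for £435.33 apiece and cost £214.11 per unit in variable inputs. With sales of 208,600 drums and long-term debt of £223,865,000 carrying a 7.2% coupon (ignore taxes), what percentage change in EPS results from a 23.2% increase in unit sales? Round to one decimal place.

Contribution at this volume is 208,600 × £221.22 = £46,146,492.00.
EBIT = £46,146,492.00 − £17,432,000 = £28,714,492.00.
After interest of £16,118,280.00, pre-tax earnings = £12,596,212.00.
DCL = total CM / (EBIT − I) = £46,146,492.00 / £12,596,212.00 = 3.6635.
EPS therefore changes by 3.6635 × (+23.2%) = +85.0%.

+85.0%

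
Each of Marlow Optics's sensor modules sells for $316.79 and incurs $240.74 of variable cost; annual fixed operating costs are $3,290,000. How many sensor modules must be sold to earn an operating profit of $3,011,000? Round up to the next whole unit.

82,854 sensor modules

Each unit contributes $316.79 − $240.74 = $76.05.
Required volume = (fixed costs + target profit) ÷ CM = ($3,290,000 + $3,011,000) ÷ $76.05 = 82,853.39, so 82,854 sensor modules.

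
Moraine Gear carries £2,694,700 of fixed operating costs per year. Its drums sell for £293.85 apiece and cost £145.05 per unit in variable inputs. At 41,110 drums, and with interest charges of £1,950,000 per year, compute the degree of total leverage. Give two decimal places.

4.15

Contribution at this volume is 41,110 × £148.80 = £6,117,168.00.
Subtracting fixed costs: EBIT = £6,117,168.00 − £2,694,700 = £3,422,468.00. Interest = £1,950,000.00, so EBIT − I = £1,472,468.00.
Degree of total leverage = total CM / (EBIT − interest) = £6,117,168.00 / £1,472,468.00 = 4.1544.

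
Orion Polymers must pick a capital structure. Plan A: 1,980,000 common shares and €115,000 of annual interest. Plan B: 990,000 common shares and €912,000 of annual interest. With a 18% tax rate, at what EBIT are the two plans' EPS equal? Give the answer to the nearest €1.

At indifference, (EBIT − 115,000)(1 − t)/1,980,000 = (EBIT − 912,000)(1 − t)/990,000.
The (1 − t) factor cancels: (EBIT − 115,000) × 990,000 = (EBIT − 912,000) × 1,980,000.
Solving, EBIT = (912,000·1,980,000 − 115,000·990,000) / (1,980,000 − 990,000) = 1,691,910,000,000 / 990,000 = 1,709,000.00.

€1,709,000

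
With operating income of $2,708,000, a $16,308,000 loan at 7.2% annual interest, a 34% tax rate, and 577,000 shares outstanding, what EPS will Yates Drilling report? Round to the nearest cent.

Interest = $1,174,176.00, so EBT = $2,708,000 − $1,174,176.00 = $1,533,824.00.
After tax at 34%: net income = $1,533,824.00 × 0.66 = $1,012,323.84.
EPS = $1,012,323.84 ÷ 577,000 = $1.75.

$1.75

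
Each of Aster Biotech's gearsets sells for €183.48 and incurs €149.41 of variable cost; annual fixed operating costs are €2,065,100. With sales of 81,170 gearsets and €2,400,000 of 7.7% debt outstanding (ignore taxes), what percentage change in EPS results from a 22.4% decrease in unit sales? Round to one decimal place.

At 81,170 units, contribution = 81,170 × €34.07 = €2,765,461.90.
EBIT = €2,765,461.90 − €2,065,100 = €700,361.90.
After interest of €184,800.00, pre-tax earnings = €515,561.90.
Degree of combined leverage = contribution ÷ (EBIT − I) = €2,765,461.90 ÷ €515,561.90 = 5.3640.
%ΔEPS = DCL × %ΔSales = 5.3640 × -22.4% = -120.2%.

-120.2%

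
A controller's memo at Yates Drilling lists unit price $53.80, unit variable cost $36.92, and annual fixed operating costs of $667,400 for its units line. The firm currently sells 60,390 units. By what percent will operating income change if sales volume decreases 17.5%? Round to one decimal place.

At 60,390 units, contribution = 60,390 × $16.88 = $1,019,383.20.
Subtracting fixed costs: EBIT = $1,019,383.20 − $667,400 = $351,983.20.
Degree of operating leverage = $1,019,383.20 / $351,983.20 = 2.8961.
%ΔEBIT = DOL × %ΔSales = 2.8961 × -17.5% = -50.7%.

-50.7%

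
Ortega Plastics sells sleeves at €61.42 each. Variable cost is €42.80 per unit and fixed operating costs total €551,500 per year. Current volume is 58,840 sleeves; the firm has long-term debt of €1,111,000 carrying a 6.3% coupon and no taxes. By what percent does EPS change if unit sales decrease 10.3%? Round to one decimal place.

-23.8%

At 58,840 units, contribution = 58,840 × €18.62 = €1,095,600.80.
EBIT = €1,095,600.80 − €551,500 = €544,100.80.
After interest of €69,993.00, pre-tax earnings = €474,107.80.
Degree of combined leverage = contribution ÷ (EBIT − I) = €1,095,600.80 ÷ €474,107.80 = 2.3109.
%ΔEPS = DCL × %ΔSales = 2.3109 × -10.3% = -23.8%.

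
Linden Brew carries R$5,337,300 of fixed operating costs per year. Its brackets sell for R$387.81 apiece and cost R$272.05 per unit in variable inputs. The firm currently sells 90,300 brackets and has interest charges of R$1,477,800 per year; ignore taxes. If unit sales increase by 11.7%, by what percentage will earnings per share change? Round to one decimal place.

+33.6%

At 90,300 units, contribution = 90,300 × R$115.76 = R$10,453,128.00.
Subtracting fixed costs: EBIT = R$10,453,128.00 − R$5,337,300 = R$5,115,828.00.
After interest of R$1,477,800.00, pre-tax earnings = R$3,638,028.00.
Degree of combined leverage = contribution ÷ (EBIT − I) = R$10,453,128.00 ÷ R$3,638,028.00 = 2.8733.
%ΔEPS = DCL × %ΔSales = 2.8733 × +11.7% = +33.6%.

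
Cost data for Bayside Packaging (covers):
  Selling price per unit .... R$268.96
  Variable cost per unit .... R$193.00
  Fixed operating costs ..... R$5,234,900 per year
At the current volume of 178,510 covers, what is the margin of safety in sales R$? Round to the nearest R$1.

R$29,476,258

Each unit contributes R$268.96 − R$193.00 = R$75.96. Break-even units = R$5,234,900 ÷ R$75.96 = 68,916.54; break-even revenue = 68,916.54 × R$268.96 = R$18,535,791.26.
Actual sales revenue = 178,510 × R$268.96 = R$48,012,049.60.
Margin of safety = R$48,012,049.60 − R$18,535,791.26 = R$29,476,258.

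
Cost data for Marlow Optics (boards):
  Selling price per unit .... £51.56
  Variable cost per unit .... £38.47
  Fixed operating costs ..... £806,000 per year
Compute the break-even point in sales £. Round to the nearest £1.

Contribution margin per unit = £51.56 − £38.47 = £13.09, a CM ratio of £13.09 ÷ £51.56 = 0.2539.
Break-even sales = FC ÷ CM ratio = £806,000 × £51.56 / £13.09 = £3,174,741.

£3,174,741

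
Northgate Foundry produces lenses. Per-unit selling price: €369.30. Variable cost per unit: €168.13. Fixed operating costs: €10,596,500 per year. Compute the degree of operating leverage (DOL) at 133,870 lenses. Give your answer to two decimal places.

Total contribution margin = 133,870 × €201.17 = €26,930,627.90.
Subtracting fixed costs: EBIT = €26,930,627.90 − €10,596,500 = €16,334,127.90.
So DOL = total CM / EBIT = €26,930,627.90 / €16,334,127.90 = 1.6487.

1.65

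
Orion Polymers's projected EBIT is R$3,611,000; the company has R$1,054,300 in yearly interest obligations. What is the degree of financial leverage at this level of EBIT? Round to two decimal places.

Interest = R$1,054,300.00.
Degree of financial leverage = EBIT / (EBIT − interest) = R$3,611,000 / R$2,556,700.00 = 1.4124.

1.41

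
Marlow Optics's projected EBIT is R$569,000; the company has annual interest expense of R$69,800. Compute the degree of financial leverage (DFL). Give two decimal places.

1.14

Interest = R$69,800.00.
Degree of financial leverage = EBIT / (EBIT − interest) = R$569,000 / R$499,200.00 = 1.1398.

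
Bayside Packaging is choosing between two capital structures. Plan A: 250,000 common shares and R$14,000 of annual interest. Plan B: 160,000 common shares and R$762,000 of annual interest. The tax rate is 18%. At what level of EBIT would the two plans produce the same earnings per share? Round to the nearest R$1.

At indifference, (EBIT − 14,000)(1 − t)/250,000 = (EBIT − 762,000)(1 − t)/160,000.
Cancelling (1 − t) and cross-multiplying: 160,000·(EBIT − 14,000) = 250,000·(EBIT − 762,000).
Solving, EBIT = (762,000·250,000 − 14,000·160,000) / (250,000 − 160,000) = 188,260,000,000 / 90,000 = 2,091,777.78.

R$2,091,778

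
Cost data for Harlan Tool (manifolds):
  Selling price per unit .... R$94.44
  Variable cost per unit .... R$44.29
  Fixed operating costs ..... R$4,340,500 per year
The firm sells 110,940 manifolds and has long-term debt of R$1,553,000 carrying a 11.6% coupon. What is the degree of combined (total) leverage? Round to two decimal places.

Total contribution margin = 110,940 × R$50.15 = R$5,563,641.00.
Operating income = contribution − fixed costs = R$5,563,641.00 − R$4,340,500 = R$1,223,141.00. Interest = R$180,148.00.
DOL = R$5,563,641.00 ÷ R$1,223,141.00 = 4.5487; DFL = R$1,223,141.00 ÷ R$1,042,993.00 = 1.1727.
DCL = DOL × DFL = 4.5487 × 1.1727 = 5.3343.

5.33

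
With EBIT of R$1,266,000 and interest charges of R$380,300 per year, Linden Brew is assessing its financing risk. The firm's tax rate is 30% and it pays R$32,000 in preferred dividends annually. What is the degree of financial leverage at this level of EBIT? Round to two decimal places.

1.51

Interest = R$380,300.00.
Preferred dividends grossed up pre-tax: R$32,000 / (1 − 0.30) = R$45,714.29.
DFL = EBIT ÷ [EBIT − I − D_p/(1−t)] = R$1,266,000 ÷ [R$1,266,000 − R$380,300.00 − R$45,714.29] = R$1,266,000 ÷ R$839,985.71 = 1.5072.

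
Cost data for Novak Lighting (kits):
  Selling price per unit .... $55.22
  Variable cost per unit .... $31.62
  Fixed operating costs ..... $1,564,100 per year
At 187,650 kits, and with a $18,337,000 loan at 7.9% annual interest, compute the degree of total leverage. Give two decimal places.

3.13

At 187,650 units, contribution = 187,650 × $23.60 = $4,428,540.00.
Subtracting fixed costs: EBIT = $4,428,540.00 − $1,564,100 = $2,864,440.00. Interest = $1,448,623.00, so EBIT − I = $1,415,817.00.
Degree of total leverage = total CM / (EBIT − interest) = $4,428,540.00 / $1,415,817.00 = 3.1279.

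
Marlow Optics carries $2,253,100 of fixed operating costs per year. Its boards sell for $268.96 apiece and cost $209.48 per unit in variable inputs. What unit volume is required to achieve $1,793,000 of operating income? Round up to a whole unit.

68,025 boards

Unit CM = price − variable cost = $268.96 − $209.48 = $59.48.
Need Q such that Q × $59.48 − $2,253,100 = $1,793,000, i.e. Q = $4,046,100 / $59.48 = 68,024.55 → 68,025.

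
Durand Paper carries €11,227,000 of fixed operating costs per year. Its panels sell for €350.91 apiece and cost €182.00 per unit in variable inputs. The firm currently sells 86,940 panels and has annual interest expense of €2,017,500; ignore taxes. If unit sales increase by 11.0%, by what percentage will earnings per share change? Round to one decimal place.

At 86,940 units, contribution = 86,940 × €168.91 = €14,685,035.40.
Subtracting fixed costs: EBIT = €14,685,035.40 − €11,227,000 = €3,458,035.40.
Interest = €2,017,500.00, so EBIT − I = €1,440,535.40.
Degree of combined leverage = contribution ÷ (EBIT − I) = €14,685,035.40 ÷ €1,440,535.40 = 10.1942.
%ΔEPS = DCL × %ΔSales = 10.1942 × +11.0% = +112.1%.

+112.1%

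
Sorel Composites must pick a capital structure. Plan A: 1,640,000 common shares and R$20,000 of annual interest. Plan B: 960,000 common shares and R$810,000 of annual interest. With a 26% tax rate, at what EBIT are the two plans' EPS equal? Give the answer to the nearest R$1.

At indifference, (EBIT − 20,000)(1 − t)/1,640,000 = (EBIT − 810,000)(1 − t)/960,000.
Cancelling (1 − t) and cross-multiplying: 960,000·(EBIT − 20,000) = 1,640,000·(EBIT − 810,000).
EBIT × (1,640,000 − 960,000) = 810,000 × 1,640,000 − 20,000 × 960,000 = 1,309,200,000,000, so EBIT = 1,309,200,000,000 ÷ 680,000 = 1,925,294.12.

R$1,925,294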